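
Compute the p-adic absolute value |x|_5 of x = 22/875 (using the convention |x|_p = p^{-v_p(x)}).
|22/875|_5 = 125

Step 1 — compute v_5(x) by factoring powers of 5 out of the numerator and denominator: v_5(22/875) = -3. Step 2 — apply |x|_p = p^{-v_p(x)} = 5^{3} = 125.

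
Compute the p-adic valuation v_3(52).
v_3(52) = 0

v_3(n) is the largest exponent k such that 3^k divides n. Factor out: 52 = 3^0 · 52. (Sign doesn't affect v_p.) So v_3(52) = 0.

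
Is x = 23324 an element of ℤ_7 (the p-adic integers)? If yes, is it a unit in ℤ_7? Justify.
x ∈ ℤ_7 but not a unit; v_7(x) = 3 > 0

ℤ_7 = {x ∈ ℚ_7 : v_7(x) ≥ 0} and ℤ_7^× = {x ∈ ℤ_7 : v_7(x) = 0}. Here v_7(23324) = v_7(num) − v_7(den) = 3; compare against these criteria.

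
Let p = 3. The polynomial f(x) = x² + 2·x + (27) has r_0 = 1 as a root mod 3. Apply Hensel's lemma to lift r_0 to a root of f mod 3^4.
r_3 = 52 (mod 81)

Hensel: r_{i+1} = r_i − f(r_i)·(f′(r_i))^{-1} mod 3^{i+2}, f′(x) = 2x + 2. Iterate:
  r_0 = 1 (mod 3)
  r_1 = 7 (mod 9)
  r_2 = 25 (mod 27)
  r_3 = 52 (mod 81)
Final: r = 52 satisfies f(r) ≡ 0 mod 3^4.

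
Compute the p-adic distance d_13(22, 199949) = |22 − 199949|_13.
d_13(22, 199949) = 1/28561

Step 1 — x − y = 22 − 199949 = -199927. Step 2 — v_13(-199927) = 4 (factor: -199927 = −(13^4 · 7); the sign does not affect v_p). Step 3 — |x − y|_13 = 13^{-4} = 1/28561.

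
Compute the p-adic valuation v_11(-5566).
v_11(-5566) = 2

v_11(n) is the largest exponent k such that 11^k divides n. Factor out: -5566 = -11^2 · 46. (Sign doesn't affect v_p.) So v_11(-5566) = 2.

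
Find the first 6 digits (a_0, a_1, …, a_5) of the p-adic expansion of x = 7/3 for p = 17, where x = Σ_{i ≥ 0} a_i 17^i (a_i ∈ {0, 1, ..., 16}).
(a_0, …, a_5) = (8, 11, 5, 11, 5, 11)

v_17(7/3) = 0 (numerator and denominator both coprime to 17), so x ∈ ℤ_17^×. Compute digits iteratively via a_i = x_i mod 17, x_{i+1} = (x_i − a_i)/17, with x_0 = x:
  x_0 = 7/3;  a_0 = 8;  x_1 = (x_0 − 8)/17 = -1/3
  x_1 = -1/3;  a_1 = 11;  x_2 = (x_1 − 11)/17 = -2/3
  x_2 = -2/3;  a_2 = 5;  x_3 = (x_2 − 5)/17 = -1/3
  x_3 = -1/3;  a_3 = 11;  x_4 = (x_3 − 11)/17 = -2/3
  x_4 = -2/3;  a_4 = 5;  x_5 = (x_4 − 5)/17 = -1/3
  x_5 = -1/3;  a_5 = 11;  x_6 = (x_5 − 11)/17 = -2/3
Digits: (8, 11, 5, 11, 5, 11).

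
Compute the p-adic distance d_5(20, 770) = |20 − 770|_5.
d_5(20, 770) = 1/125

Step 1 — x − y = 20 − 770 = -750. Step 2 — v_5(-750) = 3 (factor: -750 = −(5^3 · 6); the sign does not affect v_p). Step 3 — |x − y|_5 = 5^{-3} = 1/125.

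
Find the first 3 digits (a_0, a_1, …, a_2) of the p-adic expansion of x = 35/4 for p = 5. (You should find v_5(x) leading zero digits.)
(a_0, …, a_2) = (0, 3, 1)

v_5(35/4) = 1, so a_0 = ... = a_0 = 0. Factor out: x = 5^1 · u with u = 7/4 a unit in ℤ_5. Expand u iteratively via a_{v+i} = u_i mod 5, u_{i+1} = (u_i − a_{v+i})/5:
  u_0 = 7/4;  a_1 = 3;  u_1 = (u_0 − 3)/5 = -1/4
  u_1 = -1/4;  a_2 = 1;  u_2 = (u_1 − 1)/5 = -1/4
Digits: (0, 3, 1).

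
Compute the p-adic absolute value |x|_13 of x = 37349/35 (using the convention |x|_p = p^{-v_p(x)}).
|37349/35|_13 = 1/2197

Step 1 — compute v_13(x) by factoring powers of 13 out of the numerator and denominator: v_13(37349/35) = 3. Step 2 — apply |x|_p = p^{-v_p(x)} = 13^{-3} = 1/2197.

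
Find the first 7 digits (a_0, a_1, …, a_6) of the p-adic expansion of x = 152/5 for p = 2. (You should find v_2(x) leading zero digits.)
(a_0, …, a_6) = (0, 0, 0, 1, 1, 1, 0)

v_2(152/5) = 3, so a_0 = ... = a_2 = 0. Factor out: x = 2^3 · u with u = 19/5 a unit in ℤ_2. Expand u iteratively via a_{v+i} = u_i mod 2, u_{i+1} = (u_i − a_{v+i})/2:
  u_0 = 19/5;  a_3 = 1;  u_1 = (u_0 − 1)/2 = 7/5
  u_1 = 7/5;  a_4 = 1;  u_2 = (u_1 − 1)/2 = 1/5
  u_2 = 1/5;  a_5 = 1;  u_3 = (u_2 − 1)/2 = -2/5
  u_3 = -2/5;  a_6 = 0;  u_4 = (u_3 − 0)/2 = -1/5
Digits: (0, 0, 0, 1, 1, 1, 0).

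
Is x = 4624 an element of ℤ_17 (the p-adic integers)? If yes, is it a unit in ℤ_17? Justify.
x ∈ ℤ_17 but not a unit; v_17(x) = 2 > 0

ℤ_17 = {x ∈ ℚ_17 : v_17(x) ≥ 0} and ℤ_17^× = {x ∈ ℤ_17 : v_17(x) = 0}. Here v_17(4624) = v_17(num) − v_17(den) = 2; compare against these criteria.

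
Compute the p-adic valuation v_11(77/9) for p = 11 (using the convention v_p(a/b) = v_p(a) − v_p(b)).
v_11(77/9) = 1

Factor powers of 11 from the numerator and denominator of the reduced fraction: 77 = 11^1 · 7 and 9 = 11^0 · 9. Apply v_p(a/b) = v_p(a) − v_p(b): v_11(77/9) = 1 − 0 = 1.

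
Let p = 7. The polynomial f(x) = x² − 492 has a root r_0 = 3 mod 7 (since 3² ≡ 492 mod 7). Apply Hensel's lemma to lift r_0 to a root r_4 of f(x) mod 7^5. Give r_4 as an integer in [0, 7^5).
r_4 = 5792 (mod 16807)

Hensel's recurrence: r_{i+1} = r_i − f(r_i)·(f′(r_i))^{-1} mod 7^{i+2}, with f′(x) = 2x. Iterate:
  r_0 = 3 (mod 7)
  r_1 = 10 (mod 49)
  r_2 = 304 (mod 343)
  r_3 = 990 (mod 2401)
  r_4 = 5792 (mod 16807)
Final: r_4 = 5792, and one checks f(r_4) ≡ 0 mod 7^5.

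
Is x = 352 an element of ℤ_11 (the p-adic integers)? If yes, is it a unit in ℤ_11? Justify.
x ∈ ℤ_11 but not a unit; v_11(x) = 1 > 0

ℤ_11 = {x ∈ ℚ_11 : v_11(x) ≥ 0} and ℤ_11^× = {x ∈ ℤ_11 : v_11(x) = 0}. Here v_11(352) = v_11(num) − v_11(den) = 1; compare against these criteria.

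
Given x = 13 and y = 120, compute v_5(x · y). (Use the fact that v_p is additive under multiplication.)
v_5(1560) = 1

v_p(x) = 0 (factor: 13 = 5^0 · 13); v_p(y) = 1 (factor: 120 = 5^1 · 24). Additivity: v_p(xy) = v_p(x) + v_p(y) = 0 + 1 = 1. (Direct check: xy = 1560 = 5^1 · (312).)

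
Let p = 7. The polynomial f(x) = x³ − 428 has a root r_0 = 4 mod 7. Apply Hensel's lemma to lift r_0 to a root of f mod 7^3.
r_2 = 130 (mod 343)

Hensel: r_{i+1} = r_i − f(r_i)/f′(r_i) mod 7^{i+2}, where f′(x) = 3x². Iterate:
  r_0 = 4 (mod 7)
  r_1 = 32 (mod 49)
  r_2 = 130 (mod 343)
Final: r = 130 with f(r) ≡ 0 mod 7^3.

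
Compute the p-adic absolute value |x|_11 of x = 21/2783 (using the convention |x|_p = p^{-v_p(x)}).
|21/2783|_11 = 121

Step 1 — compute v_11(x) by factoring powers of 11 out of the numerator and denominator: v_11(21/2783) = -2. Step 2 — apply |x|_p = p^{-v_p(x)} = 11^{2} = 121.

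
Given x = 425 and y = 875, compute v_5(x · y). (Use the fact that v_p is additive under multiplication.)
v_5(371875) = 5

v_p(x) = 2 (factor: 425 = 5^2 · 17); v_p(y) = 3 (factor: 875 = 5^3 · 7). Additivity: v_p(xy) = v_p(x) + v_p(y) = 2 + 3 = 5. (Direct check: xy = 371875 = 5^5 · (119).)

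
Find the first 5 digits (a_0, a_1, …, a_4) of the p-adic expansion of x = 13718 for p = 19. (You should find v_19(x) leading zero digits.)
(a_0, …, a_4) = (0, 0, 0, 2, 0)

v_19(13718) = 3, so a_0 = ... = a_2 = 0. Factor out: x = 19^3 · u with u = 2 a unit in ℤ_19. Expand u iteratively via a_{v+i} = u_i mod 19, u_{i+1} = (u_i − a_{v+i})/19:
  u_0 = 2;  a_3 = 2;  u_1 = (u_0 − 2)/19 = 0
  u_1 = 0;  a_4 = 0;  u_2 = (u_1 − 0)/19 = 0
Digits: (0, 0, 0, 2, 0).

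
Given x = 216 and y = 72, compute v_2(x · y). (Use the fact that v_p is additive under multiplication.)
v_2(15552) = 6

v_p(x) = 3 (factor: 216 = 2^3 · 27); v_p(y) = 3 (factor: 72 = 2^3 · 9). Additivity: v_p(xy) = v_p(x) + v_p(y) = 3 + 3 = 6. (Direct check: xy = 15552 = 2^6 · (243).)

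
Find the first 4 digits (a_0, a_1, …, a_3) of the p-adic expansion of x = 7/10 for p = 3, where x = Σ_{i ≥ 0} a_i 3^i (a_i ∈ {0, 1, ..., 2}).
(a_0, …, a_3) = (1, 2, 2, 0)

v_3(7/10) = 0 (numerator and denominator both coprime to 3), so x ∈ ℤ_3^×. Compute digits iteratively via a_i = x_i mod 3, x_{i+1} = (x_i − a_i)/3, with x_0 = x:
  x_0 = 7/10;  a_0 = 1;  x_1 = (x_0 − 1)/3 = -1/10
  x_1 = -1/10;  a_1 = 2;  x_2 = (x_1 − 2)/3 = -7/10
  x_2 = -7/10;  a_2 = 2;  x_3 = (x_2 − 2)/3 = -9/10
  x_3 = -9/10;  a_3 = 0;  x_4 = (x_3 − 0)/3 = -3/10
Digits: (1, 2, 2, 0).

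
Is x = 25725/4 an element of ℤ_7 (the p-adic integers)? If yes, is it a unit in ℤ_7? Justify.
x ∈ ℤ_7 but not a unit; v_7(x) = 3 > 0

ℤ_7 = {x ∈ ℚ_7 : v_7(x) ≥ 0} and ℤ_7^× = {x ∈ ℤ_7 : v_7(x) = 0}. Here v_7(25725/4) = v_7(num) − v_7(den) = 3; compare against these criteria.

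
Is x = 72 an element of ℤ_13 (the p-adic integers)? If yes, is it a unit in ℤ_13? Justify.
x ∈ ℤ_13^× (unit); v_13(x) = 0

ℤ_13 = {x ∈ ℚ_13 : v_13(x) ≥ 0} and ℤ_13^× = {x ∈ ℤ_13 : v_13(x) = 0}. Here v_13(72) = v_13(num) − v_13(den) = 0; compare against these criteria.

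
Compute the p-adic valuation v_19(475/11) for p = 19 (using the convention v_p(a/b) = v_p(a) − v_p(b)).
v_19(475/11) = 1

Factor powers of 19 from the numerator and denominator of the reduced fraction: 475 = 19^1 · 25 and 11 = 19^0 · 11. Apply v_p(a/b) = v_p(a) − v_p(b): v_19(475/11) = 1 − 0 = 1.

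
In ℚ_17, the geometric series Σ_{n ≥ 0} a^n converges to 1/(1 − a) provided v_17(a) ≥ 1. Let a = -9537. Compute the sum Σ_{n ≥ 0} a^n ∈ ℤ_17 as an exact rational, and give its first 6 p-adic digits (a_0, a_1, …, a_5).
Σ a^n = 1/(1 − a) = 1/9538;  first 6 digits = (1, 0, 1, 15, 0, 13)

v_17(a) = 2 ≥ 1, so the series converges in ℤ_17 to 1/(1 − a) = 1/(1 − (-9537)) = 1/9538. Expand this rational in ℤ_17: compute digits iteratively via d_i = x_i mod 17, x_{i+1} = (x_i − d_i)/17. The first 6 digits are (1, 0, 1, 15, 0, 13).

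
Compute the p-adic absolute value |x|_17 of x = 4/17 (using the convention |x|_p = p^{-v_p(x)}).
|4/17|_17 = 17

Step 1 — compute v_17(x) by factoring powers of 17 out of the numerator and denominator: v_17(4/17) = -1. Step 2 — apply |x|_p = p^{-v_p(x)} = 17^{1} = 17.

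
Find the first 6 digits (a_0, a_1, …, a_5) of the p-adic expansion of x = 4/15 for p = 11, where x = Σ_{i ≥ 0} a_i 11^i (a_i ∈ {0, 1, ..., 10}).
(a_0, …, a_5) = (1, 8, 0, 8, 0, 8)

v_11(4/15) = 0 (numerator and denominator both coprime to 11), so x ∈ ℤ_11^×. Compute digits iteratively via a_i = x_i mod 11, x_{i+1} = (x_i − a_i)/11, with x_0 = x:
  x_0 = 4/15;  a_0 = 1;  x_1 = (x_0 − 1)/11 = -1/15
  x_1 = -1/15;  a_1 = 8;  x_2 = (x_1 − 8)/11 = -11/15
  x_2 = -11/15;  a_2 = 0;  x_3 = (x_2 − 0)/11 = -1/15
  x_3 = -1/15;  a_3 = 8;  x_4 = (x_3 − 8)/11 = -11/15
  x_4 = -11/15;  a_4 = 0;  x_5 = (x_4 − 0)/11 = -1/15
  x_5 = -1/15;  a_5 = 8;  x_6 = (x_5 − 8)/11 = -11/15
Digits: (1, 8, 0, 8, 0, 8).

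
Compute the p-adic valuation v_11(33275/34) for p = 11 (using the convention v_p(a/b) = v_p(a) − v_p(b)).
v_11(33275/34) = 3

Factor powers of 11 from the numerator and denominator of the reduced fraction: 33275 = 11^3 · 25 and 34 = 11^0 · 34. Apply v_p(a/b) = v_p(a) − v_p(b): v_11(33275/34) = 3 − 0 = 3.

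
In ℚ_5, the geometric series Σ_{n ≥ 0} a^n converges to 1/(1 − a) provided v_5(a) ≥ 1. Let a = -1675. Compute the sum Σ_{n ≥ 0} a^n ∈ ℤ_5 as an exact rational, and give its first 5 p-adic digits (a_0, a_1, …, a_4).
Σ a^n = 1/(1 − a) = 1/1676;  first 5 digits = (1, 0, 3, 1, 1)

v_5(a) = 2 ≥ 1, so the series converges in ℤ_5 to 1/(1 − a) = 1/(1 − (-1675)) = 1/1676. Expand this rational in ℤ_5: compute digits iteratively via d_i = x_i mod 5, x_{i+1} = (x_i − d_i)/5. The first 5 digits are (1, 0, 3, 1, 1).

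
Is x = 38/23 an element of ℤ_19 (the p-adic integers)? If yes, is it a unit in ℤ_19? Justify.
x ∈ ℤ_19 but not a unit; v_19(x) = 1 > 0

ℤ_19 = {x ∈ ℚ_19 : v_19(x) ≥ 0} and ℤ_19^× = {x ∈ ℤ_19 : v_19(x) = 0}. Here v_19(38/23) = v_19(num) − v_19(den) = 1; compare against these criteria.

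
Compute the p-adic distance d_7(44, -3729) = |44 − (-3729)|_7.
d_7(44, -3729) = 1/343

Step 1 — x − y = 44 − (-3729) = 3773. Step 2 — v_7(3773) = 3 (factor: 3773 = (7^3 · 11); the sign does not affect v_p). Step 3 — |x − y|_7 = 7^{-3} = 1/343.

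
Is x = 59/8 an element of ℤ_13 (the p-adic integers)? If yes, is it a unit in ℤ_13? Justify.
x ∈ ℤ_13^× (unit); v_13(x) = 0

ℤ_13 = {x ∈ ℚ_13 : v_13(x) ≥ 0} and ℤ_13^× = {x ∈ ℤ_13 : v_13(x) = 0}. Here v_13(59/8) = v_13(num) − v_13(den) = 0; compare against these criteria.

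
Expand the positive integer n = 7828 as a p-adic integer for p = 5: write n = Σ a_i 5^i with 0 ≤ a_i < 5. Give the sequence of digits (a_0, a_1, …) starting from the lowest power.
(a_0, a_1, …) = (3, 0, 3, 2, 2, 2)

Repeated division by 5 gives the digits low-to-high: 7828 = 3 + 3·5^2 + 2·5^3 + 2·5^4 + 2·5^5. Digit sequence: (3, 0, 3, 2, 2, 2).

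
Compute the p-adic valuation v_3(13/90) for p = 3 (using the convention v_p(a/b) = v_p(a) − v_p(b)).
v_3(13/90) = -2

Factor powers of 3 from the numerator and denominator of the reduced fraction: 13 = 3^0 · 13 and 90 = 3^2 · 10. Apply v_p(a/b) = v_p(a) − v_p(b): v_3(13/90) = 0 − 2 = -2.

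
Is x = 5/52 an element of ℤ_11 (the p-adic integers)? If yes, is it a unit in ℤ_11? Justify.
x ∈ ℤ_11^× (unit); v_11(x) = 0

ℤ_11 = {x ∈ ℚ_11 : v_11(x) ≥ 0} and ℤ_11^× = {x ∈ ℤ_11 : v_11(x) = 0}. Here v_11(5/52) = v_11(num) − v_11(den) = 0; compare against these criteria.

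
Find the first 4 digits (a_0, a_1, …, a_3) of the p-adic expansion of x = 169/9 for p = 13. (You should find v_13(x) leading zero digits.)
(a_0, …, a_3) = (0, 0, 3, 7)

v_13(169/9) = 2, so a_0 = ... = a_1 = 0. Factor out: x = 13^2 · u with u = 1/9 a unit in ℤ_13. Expand u iteratively via a_{v+i} = u_i mod 13, u_{i+1} = (u_i − a_{v+i})/13:
  u_0 = 1/9;  a_2 = 3;  u_1 = (u_0 − 3)/13 = -2/9
  u_1 = -2/9;  a_3 = 7;  u_2 = (u_1 − 7)/13 = -5/9
Digits: (0, 0, 3, 7).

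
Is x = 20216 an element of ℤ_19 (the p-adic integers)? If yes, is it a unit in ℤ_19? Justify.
x ∈ ℤ_19 but not a unit; v_19(x) = 2 > 0

ℤ_19 = {x ∈ ℚ_19 : v_19(x) ≥ 0} and ℤ_19^× = {x ∈ ℤ_19 : v_19(x) = 0}. Here v_19(20216) = v_19(num) − v_19(den) = 2; compare against these criteria.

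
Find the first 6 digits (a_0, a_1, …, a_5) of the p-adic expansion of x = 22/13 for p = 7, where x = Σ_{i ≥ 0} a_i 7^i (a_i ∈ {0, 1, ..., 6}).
(a_0, …, a_5) = (6, 1, 3, 6, 5, 4)

v_7(22/13) = 0 (numerator and denominator both coprime to 7), so x ∈ ℤ_7^×. Compute digits iteratively via a_i = x_i mod 7, x_{i+1} = (x_i − a_i)/7, with x_0 = x:
  x_0 = 22/13;  a_0 = 6;  x_1 = (x_0 − 6)/7 = -8/13
  x_1 = -8/13;  a_1 = 1;  x_2 = (x_1 − 1)/7 = -3/13
  x_2 = -3/13;  a_2 = 3;  x_3 = (x_2 − 3)/7 = -6/13
  x_3 = -6/13;  a_3 = 6;  x_4 = (x_3 − 6)/7 = -12/13
  x_4 = -12/13;  a_4 = 5;  x_5 = (x_4 − 5)/7 = -11/13
  x_5 = -11/13;  a_5 = 4;  x_6 = (x_5 − 4)/7 = -9/13
Digits: (6, 1, 3, 6, 5, 4).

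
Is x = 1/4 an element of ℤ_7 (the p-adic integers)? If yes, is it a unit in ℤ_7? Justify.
x ∈ ℤ_7^× (unit); v_7(x) = 0

ℤ_7 = {x ∈ ℚ_7 : v_7(x) ≥ 0} and ℤ_7^× = {x ∈ ℤ_7 : v_7(x) = 0}. Here v_7(1/4) = v_7(num) − v_7(den) = 0; compare against these criteria.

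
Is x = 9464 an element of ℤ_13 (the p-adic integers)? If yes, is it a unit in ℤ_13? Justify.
x ∈ ℤ_13 but not a unit; v_13(x) = 2 > 0

ℤ_13 = {x ∈ ℚ_13 : v_13(x) ≥ 0} and ℤ_13^× = {x ∈ ℤ_13 : v_13(x) = 0}. Here v_13(9464) = v_13(num) − v_13(den) = 2; compare against these criteria.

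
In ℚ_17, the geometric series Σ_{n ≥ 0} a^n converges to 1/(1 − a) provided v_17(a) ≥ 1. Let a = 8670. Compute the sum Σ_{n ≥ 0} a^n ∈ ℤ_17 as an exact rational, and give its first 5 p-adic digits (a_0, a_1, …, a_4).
Σ a^n = 1/(1 − a) = -1/8669;  first 5 digits = (1, 0, 13, 1, 16)

v_17(a) = 2 ≥ 1, so the series converges in ℤ_17 to 1/(1 − a) = 1/(1 − 8670) = -1/8669. Expand this rational in ℤ_17: compute digits iteratively via d_i = x_i mod 17, x_{i+1} = (x_i − d_i)/17. The first 5 digits are (1, 0, 13, 1, 16).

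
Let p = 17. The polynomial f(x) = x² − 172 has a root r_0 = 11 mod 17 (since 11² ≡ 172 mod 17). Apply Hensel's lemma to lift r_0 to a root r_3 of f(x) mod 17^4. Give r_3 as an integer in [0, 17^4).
r_3 = 46030 (mod 83521)

Hensel's recurrence: r_{i+1} = r_i − f(r_i)·(f′(r_i))^{-1} mod 17^{i+2}, with f′(x) = 2x. Iterate:
  r_0 = 11 (mod 17)
  r_1 = 79 (mod 289)
  r_2 = 1813 (mod 4913)
  r_3 = 46030 (mod 83521)
Final: r_3 = 46030, and one checks f(r_3) ≡ 0 mod 17^4.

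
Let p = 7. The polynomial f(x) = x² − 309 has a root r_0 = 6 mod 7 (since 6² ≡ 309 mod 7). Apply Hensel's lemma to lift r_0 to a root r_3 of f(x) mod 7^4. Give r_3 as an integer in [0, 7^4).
r_3 = 727 (mod 2401)

Hensel's recurrence: r_{i+1} = r_i − f(r_i)·(f′(r_i))^{-1} mod 7^{i+2}, with f′(x) = 2x. Iterate:
  r_0 = 6 (mod 7)
  r_1 = 41 (mod 49)
  r_2 = 41 (mod 343)
  r_3 = 727 (mod 2401)
Final: r_3 = 727, and one checks f(r_3) ≡ 0 mod 7^4.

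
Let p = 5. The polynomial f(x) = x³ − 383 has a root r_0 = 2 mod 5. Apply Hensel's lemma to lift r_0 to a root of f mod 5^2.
r_1 = 2 (mod 25)

Hensel: r_{i+1} = r_i − f(r_i)/f′(r_i) mod 5^{i+2}, where f′(x) = 3x². Iterate:
  r_0 = 2 (mod 5)
  r_1 = 2 (mod 25)
Final: r = 2 with f(r) ≡ 0 mod 5^2.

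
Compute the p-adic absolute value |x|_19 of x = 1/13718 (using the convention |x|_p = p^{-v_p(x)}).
|1/13718|_19 = 6859

Step 1 — compute v_19(x) by factoring powers of 19 out of the numerator and denominator: v_19(1/13718) = -3. Step 2 — apply |x|_p = p^{-v_p(x)} = 19^{3} = 6859.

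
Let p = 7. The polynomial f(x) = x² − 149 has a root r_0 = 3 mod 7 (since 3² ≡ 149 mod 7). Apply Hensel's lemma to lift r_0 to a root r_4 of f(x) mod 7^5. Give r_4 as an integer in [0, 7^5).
r_4 = 13338 (mod 16807)

Hensel's recurrence: r_{i+1} = r_i − f(r_i)·(f′(r_i))^{-1} mod 7^{i+2}, with f′(x) = 2x. Iterate:
  r_0 = 3 (mod 7)
  r_1 = 10 (mod 49)
  r_2 = 304 (mod 343)
  r_3 = 1333 (mod 2401)
  r_4 = 13338 (mod 16807)
Final: r_4 = 13338, and one checks f(r_4) ≡ 0 mod 7^5.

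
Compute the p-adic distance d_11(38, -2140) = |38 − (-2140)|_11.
d_11(38, -2140) = 1/121

Step 1 — x − y = 38 − (-2140) = 2178. Step 2 — v_11(2178) = 2 (factor: 2178 = (11^2 · 18); the sign does not affect v_p). Step 3 — |x − y|_11 = 11^{-2} = 1/121.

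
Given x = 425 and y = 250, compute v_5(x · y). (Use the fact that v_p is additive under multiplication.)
v_5(106250) = 5

v_p(x) = 2 (factor: 425 = 5^2 · 17); v_p(y) = 3 (factor: 250 = 5^3 · 2). Additivity: v_p(xy) = v_p(x) + v_p(y) = 2 + 3 = 5. (Direct check: xy = 106250 = 5^5 · (34).)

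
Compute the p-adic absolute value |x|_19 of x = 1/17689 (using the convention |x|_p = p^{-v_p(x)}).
|1/17689|_19 = 361

Step 1 — compute v_19(x) by factoring powers of 19 out of the numerator and denominator: v_19(1/17689) = -2. Step 2 — apply |x|_p = p^{-v_p(x)} = 19^{2} = 361.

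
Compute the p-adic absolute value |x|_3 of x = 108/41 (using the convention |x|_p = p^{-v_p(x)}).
|108/41|_3 = 1/27

Step 1 — compute v_3(x) by factoring powers of 3 out of the numerator and denominator: v_3(108/41) = 3. Step 2 — apply |x|_p = p^{-v_p(x)} = 3^{-3} = 1/27.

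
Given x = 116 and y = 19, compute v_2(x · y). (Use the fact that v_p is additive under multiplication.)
v_2(2204) = 2

v_p(x) = 2 (factor: 116 = 2^2 · 29); v_p(y) = 0 (factor: 19 = 2^0 · 19). Additivity: v_p(xy) = v_p(x) + v_p(y) = 2 + 0 = 2. (Direct check: xy = 2204 = 2^2 · (551).)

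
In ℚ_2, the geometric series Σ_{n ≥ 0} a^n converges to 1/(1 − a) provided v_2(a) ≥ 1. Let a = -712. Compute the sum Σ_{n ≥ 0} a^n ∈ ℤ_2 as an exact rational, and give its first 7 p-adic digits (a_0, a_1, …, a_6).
Σ a^n = 1/(1 − a) = 1/713;  first 7 digits = (1, 0, 0, 1, 1, 1, 1)

v_2(a) = 3 ≥ 1, so the series converges in ℤ_2 to 1/(1 − a) = 1/(1 − (-712)) = 1/713. Expand this rational in ℤ_2: compute digits iteratively via d_i = x_i mod 2, x_{i+1} = (x_i − d_i)/2. The first 7 digits are (1, 0, 0, 1, 1, 1, 1).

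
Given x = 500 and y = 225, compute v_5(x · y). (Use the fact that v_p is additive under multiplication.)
v_5(112500) = 5

v_p(x) = 3 (factor: 500 = 5^3 · 4); v_p(y) = 2 (factor: 225 = 5^2 · 9). Additivity: v_p(xy) = v_p(x) + v_p(y) = 3 + 2 = 5. (Direct check: xy = 112500 = 5^5 · (36).)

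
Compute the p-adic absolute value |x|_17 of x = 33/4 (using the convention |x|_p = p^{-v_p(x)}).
|33/4|_17 = 1

Step 1 — compute v_17(x) by factoring powers of 17 out of the numerator and denominator: v_17(33/4) = 0. Step 2 — apply |x|_p = p^{-v_p(x)} = 17^{0} = 1.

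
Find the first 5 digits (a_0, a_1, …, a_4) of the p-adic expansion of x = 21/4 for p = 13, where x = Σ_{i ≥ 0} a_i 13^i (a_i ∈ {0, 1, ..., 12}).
(a_0, …, a_4) = (2, 10, 9, 9, 9)

v_13(21/4) = 0 (numerator and denominator both coprime to 13), so x ∈ ℤ_13^×. Compute digits iteratively via a_i = x_i mod 13, x_{i+1} = (x_i − a_i)/13, with x_0 = x:
  x_0 = 21/4;  a_0 = 2;  x_1 = (x_0 − 2)/13 = 1/4
  x_1 = 1/4;  a_1 = 10;  x_2 = (x_1 − 10)/13 = -3/4
  x_2 = -3/4;  a_2 = 9;  x_3 = (x_2 − 9)/13 = -3/4
  x_3 = -3/4;  a_3 = 9;  x_4 = (x_3 − 9)/13 = -3/4
  x_4 = -3/4;  a_4 = 9;  x_5 = (x_4 − 9)/13 = -3/4
Digits: (2, 10, 9, 9, 9).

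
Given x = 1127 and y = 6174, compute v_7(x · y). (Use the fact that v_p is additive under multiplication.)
v_7(6958098) = 5

v_p(x) = 2 (factor: 1127 = 7^2 · 23); v_p(y) = 3 (factor: 6174 = 7^3 · 18). Additivity: v_p(xy) = v_p(x) + v_p(y) = 2 + 3 = 5. (Direct check: xy = 6958098 = 7^5 · (414).)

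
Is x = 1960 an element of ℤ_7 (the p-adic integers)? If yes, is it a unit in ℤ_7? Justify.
x ∈ ℤ_7 but not a unit; v_7(x) = 2 > 0

ℤ_7 = {x ∈ ℚ_7 : v_7(x) ≥ 0} and ℤ_7^× = {x ∈ ℤ_7 : v_7(x) = 0}. Here v_7(1960) = v_7(num) − v_7(den) = 2; compare against these criteria.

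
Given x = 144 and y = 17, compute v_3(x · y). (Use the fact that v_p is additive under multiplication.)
v_3(2448) = 2

v_p(x) = 2 (factor: 144 = 3^2 · 16); v_p(y) = 0 (factor: 17 = 3^0 · 17). Additivity: v_p(xy) = v_p(x) + v_p(y) = 2 + 0 = 2. (Direct check: xy = 2448 = 3^2 · (272).)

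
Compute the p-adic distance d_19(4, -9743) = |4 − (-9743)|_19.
d_19(4, -9743) = 1/361

Step 1 — x − y = 4 − (-9743) = 9747. Step 2 — v_19(9747) = 2 (factor: 9747 = (19^2 · 27); the sign does not affect v_p). Step 3 — |x − y|_19 = 19^{-2} = 1/361.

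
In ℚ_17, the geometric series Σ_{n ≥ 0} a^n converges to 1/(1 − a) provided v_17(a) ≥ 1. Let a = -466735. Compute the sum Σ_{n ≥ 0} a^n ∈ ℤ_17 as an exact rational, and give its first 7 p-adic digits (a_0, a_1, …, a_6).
Σ a^n = 1/(1 − a) = 1/466736;  first 7 digits = (1, 0, 0, 7, 11, 16, 14)

v_17(a) = 3 ≥ 1, so the series converges in ℤ_17 to 1/(1 − a) = 1/(1 − (-466735)) = 1/466736. Expand this rational in ℤ_17: compute digits iteratively via d_i = x_i mod 17, x_{i+1} = (x_i − d_i)/17. The first 7 digits are (1, 0, 0, 7, 11, 16, 14).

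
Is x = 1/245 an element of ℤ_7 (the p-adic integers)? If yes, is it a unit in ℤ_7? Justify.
x ∉ ℤ_7 (v_7(x) = -2 < 0)

ℤ_7 = {x ∈ ℚ_7 : v_7(x) ≥ 0} and ℤ_7^× = {x ∈ ℤ_7 : v_7(x) = 0}. Here v_7(1/245) = v_7(num) − v_7(den) = -2; compare against these criteria.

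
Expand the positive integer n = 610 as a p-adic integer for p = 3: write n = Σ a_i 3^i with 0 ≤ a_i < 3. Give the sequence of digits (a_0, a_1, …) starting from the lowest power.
(a_0, a_1, …) = (1, 2, 1, 1, 1, 2)

Repeated division by 3 gives the digits low-to-high: 610 = 1 + 2·3^1 + 1·3^2 + 1·3^3 + 1·3^4 + 2·3^5. Digit sequence: (1, 2, 1, 1, 1, 2).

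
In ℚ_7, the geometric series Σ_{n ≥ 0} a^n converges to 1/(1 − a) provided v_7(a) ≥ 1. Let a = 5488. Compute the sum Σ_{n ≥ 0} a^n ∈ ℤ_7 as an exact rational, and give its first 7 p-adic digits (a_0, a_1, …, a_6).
Σ a^n = 1/(1 − a) = -1/5487;  first 7 digits = (1, 0, 0, 2, 2, 0, 4)

v_7(a) = 3 ≥ 1, so the series converges in ℤ_7 to 1/(1 − a) = 1/(1 − 5488) = -1/5487. Expand this rational in ℤ_7: compute digits iteratively via d_i = x_i mod 7, x_{i+1} = (x_i − d_i)/7. The first 7 digits are (1, 0, 0, 2, 2, 0, 4).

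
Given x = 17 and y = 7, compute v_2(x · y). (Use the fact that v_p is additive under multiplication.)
v_2(119) = 0

v_p(x) = 0 (factor: 17 = 2^0 · 17); v_p(y) = 0 (factor: 7 = 2^0 · 7). Additivity: v_p(xy) = v_p(x) + v_p(y) = 0 + 0 = 0. (Direct check: xy = 119 = 2^0 · (119).)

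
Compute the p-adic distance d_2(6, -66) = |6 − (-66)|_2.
d_2(6, -66) = 1/8

Step 1 — x − y = 6 − (-66) = 72. Step 2 — v_2(72) = 3 (factor: 72 = (2^3 · 9); the sign does not affect v_p). Step 3 — |x − y|_2 = 2^{-3} = 1/8.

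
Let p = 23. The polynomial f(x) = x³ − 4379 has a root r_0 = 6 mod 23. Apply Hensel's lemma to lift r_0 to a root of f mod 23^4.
r_3 = 40900 (mod 279841)

Hensel: r_{i+1} = r_i − f(r_i)/f′(r_i) mod 23^{i+2}, where f′(x) = 3x². Iterate:
  r_0 = 6 (mod 23)
  r_1 = 167 (mod 529)
  r_2 = 4399 (mod 12167)
  r_3 = 40900 (mod 279841)
Final: r = 40900 with f(r) ≡ 0 mod 23^4.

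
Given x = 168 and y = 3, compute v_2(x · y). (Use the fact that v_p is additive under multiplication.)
v_2(504) = 3

v_p(x) = 3 (factor: 168 = 2^3 · 21); v_p(y) = 0 (factor: 3 = 2^0 · 3). Additivity: v_p(xy) = v_p(x) + v_p(y) = 3 + 0 = 3. (Direct check: xy = 504 = 2^3 · (63).)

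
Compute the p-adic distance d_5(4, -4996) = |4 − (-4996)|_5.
d_5(4, -4996) = 1/625

Step 1 — x − y = 4 − (-4996) = 5000. Step 2 — v_5(5000) = 4 (factor: 5000 = (5^4 · 8); the sign does not affect v_p). Step 3 — |x − y|_5 = 5^{-4} = 1/625.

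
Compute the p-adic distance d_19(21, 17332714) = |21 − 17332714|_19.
d_19(21, 17332714) = 1/2476099

Step 1 — x − y = 21 − 17332714 = -17332693. Step 2 — v_19(-17332693) = 5 (factor: -17332693 = −(19^5 · 7); the sign does not affect v_p). Step 3 — |x − y|_19 = 19^{-5} = 1/2476099.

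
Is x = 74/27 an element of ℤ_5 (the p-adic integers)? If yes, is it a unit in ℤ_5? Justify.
x ∈ ℤ_5^× (unit); v_5(x) = 0

ℤ_5 = {x ∈ ℚ_5 : v_5(x) ≥ 0} and ℤ_5^× = {x ∈ ℤ_5 : v_5(x) = 0}. Here v_5(74/27) = v_5(num) − v_5(den) = 0; compare against these criteria.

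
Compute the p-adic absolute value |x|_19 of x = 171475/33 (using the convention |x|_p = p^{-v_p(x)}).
|171475/33|_19 = 1/6859

Step 1 — compute v_19(x) by factoring powers of 19 out of the numerator and denominator: v_19(171475/33) = 3. Step 2 — apply |x|_p = p^{-v_p(x)} = 19^{-3} = 1/6859.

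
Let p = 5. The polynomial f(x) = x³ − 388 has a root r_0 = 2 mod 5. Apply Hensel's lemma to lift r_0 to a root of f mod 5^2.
r_1 = 17 (mod 25)

Hensel: r_{i+1} = r_i − f(r_i)/f′(r_i) mod 5^{i+2}, where f′(x) = 3x². Iterate:
  r_0 = 2 (mod 5)
  r_1 = 17 (mod 25)
Final: r = 17 with f(r) ≡ 0 mod 5^2.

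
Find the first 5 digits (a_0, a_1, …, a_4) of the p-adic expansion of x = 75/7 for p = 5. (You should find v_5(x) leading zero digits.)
(a_0, …, a_4) = (0, 0, 4, 0, 2)

v_5(75/7) = 2, so a_0 = ... = a_1 = 0. Factor out: x = 5^2 · u with u = 3/7 a unit in ℤ_5. Expand u iteratively via a_{v+i} = u_i mod 5, u_{i+1} = (u_i − a_{v+i})/5:
  u_0 = 3/7;  a_2 = 4;  u_1 = (u_0 − 4)/5 = -5/7
  u_1 = -5/7;  a_3 = 0;  u_2 = (u_1 − 0)/5 = -1/7
  u_2 = -1/7;  a_4 = 2;  u_3 = (u_2 − 2)/5 = -3/7
Digits: (0, 0, 4, 0, 2).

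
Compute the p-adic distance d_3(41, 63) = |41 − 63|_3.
d_3(41, 63) = 1

Step 1 — x − y = 41 − 63 = -22. Step 2 — v_3(-22) = 0 (factor: -22 = −(3^0 · 22); the sign does not affect v_p). Step 3 — |x − y|_3 = 3^{0} = 1.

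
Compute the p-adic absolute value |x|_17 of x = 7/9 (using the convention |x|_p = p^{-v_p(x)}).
|7/9|_17 = 1

Step 1 — compute v_17(x) by factoring powers of 17 out of the numerator and denominator: v_17(7/9) = 0. Step 2 — apply |x|_p = p^{-v_p(x)} = 17^{0} = 1.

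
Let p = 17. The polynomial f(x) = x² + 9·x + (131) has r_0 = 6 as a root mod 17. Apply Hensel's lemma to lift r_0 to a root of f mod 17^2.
r_1 = 23 (mod 289)

Hensel: r_{i+1} = r_i − f(r_i)·(f′(r_i))^{-1} mod 17^{i+2}, f′(x) = 2x + 9. Iterate:
  r_0 = 6 (mod 17)
  r_1 = 23 (mod 289)
Final: r = 23 satisfies f(r) ≡ 0 mod 17^2.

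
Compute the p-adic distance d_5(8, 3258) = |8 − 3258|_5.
d_5(8, 3258) = 1/125

Step 1 — x − y = 8 − 3258 = -3250. Step 2 — v_5(-3250) = 3 (factor: -3250 = −(5^3 · 26); the sign does not affect v_p). Step 3 — |x − y|_5 = 5^{-3} = 1/125.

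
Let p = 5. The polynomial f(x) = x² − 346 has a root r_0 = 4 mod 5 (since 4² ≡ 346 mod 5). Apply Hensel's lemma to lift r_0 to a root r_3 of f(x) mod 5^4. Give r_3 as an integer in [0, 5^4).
r_3 = 64 (mod 625)

Hensel's recurrence: r_{i+1} = r_i − f(r_i)·(f′(r_i))^{-1} mod 5^{i+2}, with f′(x) = 2x. Iterate:
  r_0 = 4 (mod 5)
  r_1 = 14 (mod 25)
  r_2 = 64 (mod 125)
  r_3 = 64 (mod 625)
Final: r_3 = 64, and one checks f(r_3) ≡ 0 mod 5^4.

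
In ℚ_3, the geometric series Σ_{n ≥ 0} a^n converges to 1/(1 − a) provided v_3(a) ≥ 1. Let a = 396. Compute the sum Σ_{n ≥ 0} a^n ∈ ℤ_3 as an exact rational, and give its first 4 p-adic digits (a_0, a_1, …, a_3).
Σ a^n = 1/(1 − a) = -1/395;  first 4 digits = (1, 0, 2, 2)

v_3(a) = 2 ≥ 1, so the series converges in ℤ_3 to 1/(1 − a) = 1/(1 − 396) = -1/395. Expand this rational in ℤ_3: compute digits iteratively via d_i = x_i mod 3, x_{i+1} = (x_i − d_i)/3. The first 4 digits are (1, 0, 2, 2).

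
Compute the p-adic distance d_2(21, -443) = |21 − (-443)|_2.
d_2(21, -443) = 1/16

Step 1 — x − y = 21 − (-443) = 464. Step 2 — v_2(464) = 4 (factor: 464 = (2^4 · 29); the sign does not affect v_p). Step 3 — |x − y|_2 = 2^{-4} = 1/16.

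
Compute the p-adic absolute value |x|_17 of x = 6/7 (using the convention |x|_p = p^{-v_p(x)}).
|6/7|_17 = 1

Step 1 — compute v_17(x) by factoring powers of 17 out of the numerator and denominator: v_17(6/7) = 0. Step 2 — apply |x|_p = p^{-v_p(x)} = 17^{0} = 1.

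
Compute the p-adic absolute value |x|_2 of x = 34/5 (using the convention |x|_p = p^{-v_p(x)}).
|34/5|_2 = 1/2

Step 1 — compute v_2(x) by factoring powers of 2 out of the numerator and denominator: v_2(34/5) = 1. Step 2 — apply |x|_p = p^{-v_p(x)} = 2^{-1} = 1/2.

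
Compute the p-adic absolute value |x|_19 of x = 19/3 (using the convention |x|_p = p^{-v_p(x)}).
|19/3|_19 = 1/19

Step 1 — compute v_19(x) by factoring powers of 19 out of the numerator and denominator: v_19(19/3) = 1. Step 2 — apply |x|_p = p^{-v_p(x)} = 19^{-1} = 1/19.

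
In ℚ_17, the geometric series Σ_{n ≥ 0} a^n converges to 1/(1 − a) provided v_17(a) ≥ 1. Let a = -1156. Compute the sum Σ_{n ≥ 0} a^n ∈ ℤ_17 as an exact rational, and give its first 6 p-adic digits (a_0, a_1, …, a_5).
Σ a^n = 1/(1 − a) = 1/1157;  first 6 digits = (1, 0, 13, 16, 15, 0)

v_17(a) = 2 ≥ 1, so the series converges in ℤ_17 to 1/(1 − a) = 1/(1 − (-1156)) = 1/1157. Expand this rational in ℤ_17: compute digits iteratively via d_i = x_i mod 17, x_{i+1} = (x_i − d_i)/17. The first 6 digits are (1, 0, 13, 16, 15, 0).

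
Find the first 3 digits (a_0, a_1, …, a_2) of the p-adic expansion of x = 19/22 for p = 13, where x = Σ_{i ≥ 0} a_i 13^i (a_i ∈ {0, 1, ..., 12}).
(a_0, …, a_2) = (5, 5, 12)

v_13(19/22) = 0 (numerator and denominator both coprime to 13), so x ∈ ℤ_13^×. Compute digits iteratively via a_i = x_i mod 13, x_{i+1} = (x_i − a_i)/13, with x_0 = x:
  x_0 = 19/22;  a_0 = 5;  x_1 = (x_0 − 5)/13 = -7/22
  x_1 = -7/22;  a_1 = 5;  x_2 = (x_1 − 5)/13 = -9/22
  x_2 = -9/22;  a_2 = 12;  x_3 = (x_2 − 12)/13 = -21/22
Digits: (5, 5, 12).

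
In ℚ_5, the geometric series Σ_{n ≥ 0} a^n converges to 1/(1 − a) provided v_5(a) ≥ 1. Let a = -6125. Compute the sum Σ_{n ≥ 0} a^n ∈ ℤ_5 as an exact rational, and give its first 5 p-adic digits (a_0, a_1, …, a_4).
Σ a^n = 1/(1 − a) = 1/6126;  first 5 digits = (1, 0, 0, 1, 0)

v_5(a) = 3 ≥ 1, so the series converges in ℤ_5 to 1/(1 − a) = 1/(1 − (-6125)) = 1/6126. Expand this rational in ℤ_5: compute digits iteratively via d_i = x_i mod 5, x_{i+1} = (x_i − d_i)/5. The first 5 digits are (1, 0, 0, 1, 0).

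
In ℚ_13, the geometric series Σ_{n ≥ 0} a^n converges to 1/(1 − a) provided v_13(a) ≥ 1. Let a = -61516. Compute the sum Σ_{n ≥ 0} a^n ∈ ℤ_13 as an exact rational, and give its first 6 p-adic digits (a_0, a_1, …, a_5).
Σ a^n = 1/(1 − a) = 1/61517;  first 6 digits = (1, 0, 0, 11, 10, 12)

v_13(a) = 3 ≥ 1, so the series converges in ℤ_13 to 1/(1 − a) = 1/(1 − (-61516)) = 1/61517. Expand this rational in ℤ_13: compute digits iteratively via d_i = x_i mod 13, x_{i+1} = (x_i − d_i)/13. The first 6 digits are (1, 0, 0, 11, 10, 12).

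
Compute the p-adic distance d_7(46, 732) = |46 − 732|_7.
d_7(46, 732) = 1/343

Step 1 — x − y = 46 − 732 = -686. Step 2 — v_7(-686) = 3 (factor: -686 = −(7^3 · 2); the sign does not affect v_p). Step 3 — |x − y|_7 = 7^{-3} = 1/343.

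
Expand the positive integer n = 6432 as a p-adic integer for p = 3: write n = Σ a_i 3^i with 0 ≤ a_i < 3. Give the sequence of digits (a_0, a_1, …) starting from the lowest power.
(a_0, a_1, …) = (0, 2, 0, 1, 1, 2, 2, 2)

Repeated division by 3 gives the digits low-to-high: 6432 = 2·3^1 + 1·3^3 + 1·3^4 + 2·3^5 + 2·3^6 + 2·3^7. Digit sequence: (0, 2, 0, 1, 1, 2, 2, 2).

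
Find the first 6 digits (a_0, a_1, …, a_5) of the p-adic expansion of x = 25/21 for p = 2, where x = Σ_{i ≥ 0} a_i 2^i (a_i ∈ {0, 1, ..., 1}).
(a_0, …, a_5) = (1, 0, 1, 0, 1, 1)

v_2(25/21) = 0 (numerator and denominator both coprime to 2), so x ∈ ℤ_2^×. Compute digits iteratively via a_i = x_i mod 2, x_{i+1} = (x_i − a_i)/2, with x_0 = x:
  x_0 = 25/21;  a_0 = 1;  x_1 = (x_0 − 1)/2 = 2/21
  x_1 = 2/21;  a_1 = 0;  x_2 = (x_1 − 0)/2 = 1/21
  x_2 = 1/21;  a_2 = 1;  x_3 = (x_2 − 1)/2 = -10/21
  x_3 = -10/21;  a_3 = 0;  x_4 = (x_3 − 0)/2 = -5/21
  x_4 = -5/21;  a_4 = 1;  x_5 = (x_4 − 1)/2 = -13/21
  x_5 = -13/21;  a_5 = 1;  x_6 = (x_5 − 1)/2 = -17/21
Digits: (1, 0, 1, 0, 1, 1).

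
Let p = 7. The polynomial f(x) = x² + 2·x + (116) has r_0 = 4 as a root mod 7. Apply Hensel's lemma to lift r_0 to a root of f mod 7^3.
r_2 = 39 (mod 343)

Hensel: r_{i+1} = r_i − f(r_i)·(f′(r_i))^{-1} mod 7^{i+2}, f′(x) = 2x + 2. Iterate:
  r_0 = 4 (mod 7)
  r_1 = 39 (mod 49)
  r_2 = 39 (mod 343)
Final: r = 39 satisfies f(r) ≡ 0 mod 7^3.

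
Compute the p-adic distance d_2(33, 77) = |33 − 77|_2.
d_2(33, 77) = 1/4

Step 1 — x − y = 33 − 77 = -44. Step 2 — v_2(-44) = 2 (factor: -44 = −(2^2 · 11); the sign does not affect v_p). Step 3 — |x − y|_2 = 2^{-2} = 1/4.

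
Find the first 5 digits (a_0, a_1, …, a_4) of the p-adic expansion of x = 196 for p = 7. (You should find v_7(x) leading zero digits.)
(a_0, …, a_4) = (0, 0, 4, 0, 0)

v_7(196) = 2, so a_0 = ... = a_1 = 0. Factor out: x = 7^2 · u with u = 4 a unit in ℤ_7. Expand u iteratively via a_{v+i} = u_i mod 7, u_{i+1} = (u_i − a_{v+i})/7:
  u_0 = 4;  a_2 = 4;  u_1 = (u_0 − 4)/7 = 0
  u_1 = 0;  a_3 = 0;  u_2 = (u_1 − 0)/7 = 0
  u_2 = 0;  a_4 = 0;  u_3 = (u_2 − 0)/7 = 0
Digits: (0, 0, 4, 0, 0).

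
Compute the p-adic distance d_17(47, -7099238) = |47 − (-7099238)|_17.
d_17(47, -7099238) = 1/1419857

Step 1 — x − y = 47 − (-7099238) = 7099285. Step 2 — v_17(7099285) = 5 (factor: 7099285 = (17^5 · 5); the sign does not affect v_p). Step 3 — |x − y|_17 = 17^{-5} = 1/1419857.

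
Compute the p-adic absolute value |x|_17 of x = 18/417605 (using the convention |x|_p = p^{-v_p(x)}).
|18/417605|_17 = 83521

Step 1 — compute v_17(x) by factoring powers of 17 out of the numerator and denominator: v_17(18/417605) = -4. Step 2 — apply |x|_p = p^{-v_p(x)} = 17^{4} = 83521.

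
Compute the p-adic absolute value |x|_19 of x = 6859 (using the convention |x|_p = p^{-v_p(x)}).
|6859|_19 = 1/6859

Step 1 — compute v_19(x) by factoring powers of 19 out of the numerator and denominator: v_19(6859) = 3. Step 2 — apply |x|_p = p^{-v_p(x)} = 19^{-3} = 1/6859.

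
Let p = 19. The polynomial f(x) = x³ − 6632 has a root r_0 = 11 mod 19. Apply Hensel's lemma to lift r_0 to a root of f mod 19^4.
r_3 = 93092 (mod 130321)

Hensel: r_{i+1} = r_i − f(r_i)/f′(r_i) mod 19^{i+2}, where f′(x) = 3x². Iterate:
  r_0 = 11 (mod 19)
  r_1 = 315 (mod 361)
  r_2 = 3925 (mod 6859)
  r_3 = 93092 (mod 130321)
Final: r = 93092 with f(r) ≡ 0 mod 19^4.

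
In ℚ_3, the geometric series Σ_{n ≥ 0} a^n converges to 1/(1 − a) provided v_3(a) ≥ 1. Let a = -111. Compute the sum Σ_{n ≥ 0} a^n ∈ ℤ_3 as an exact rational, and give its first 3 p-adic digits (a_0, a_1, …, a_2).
Σ a^n = 1/(1 − a) = 1/112;  first 3 digits = (1, 2, 0)

v_3(a) = 1 ≥ 1, so the series converges in ℤ_3 to 1/(1 − a) = 1/(1 − (-111)) = 1/112. Expand this rational in ℤ_3: compute digits iteratively via d_i = x_i mod 3, x_{i+1} = (x_i − d_i)/3. The first 3 digits are (1, 2, 0).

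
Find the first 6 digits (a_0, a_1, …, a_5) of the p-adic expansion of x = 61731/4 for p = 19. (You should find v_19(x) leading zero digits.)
(a_0, …, a_5) = (0, 0, 0, 7, 14, 4)

v_19(61731/4) = 3, so a_0 = ... = a_2 = 0. Factor out: x = 19^3 · u with u = 9/4 a unit in ℤ_19. Expand u iteratively via a_{v+i} = u_i mod 19, u_{i+1} = (u_i − a_{v+i})/19:
  u_0 = 9/4;  a_3 = 7;  u_1 = (u_0 − 7)/19 = -1/4
  u_1 = -1/4;  a_4 = 14;  u_2 = (u_1 − 14)/19 = -3/4
  u_2 = -3/4;  a_5 = 4;  u_3 = (u_2 − 4)/19 = -1/4
Digits: (0, 0, 0, 7, 14, 4).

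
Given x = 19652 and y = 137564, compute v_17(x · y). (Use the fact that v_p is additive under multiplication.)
v_17(2703407728) = 6

v_p(x) = 3 (factor: 19652 = 17^3 · 4); v_p(y) = 3 (factor: 137564 = 17^3 · 28). Additivity: v_p(xy) = v_p(x) + v_p(y) = 3 + 3 = 6. (Direct check: xy = 2703407728 = 17^6 · (112).)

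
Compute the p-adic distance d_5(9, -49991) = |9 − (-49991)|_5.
d_5(9, -49991) = 1/3125

Step 1 — x − y = 9 − (-49991) = 50000. Step 2 — v_5(50000) = 5 (factor: 50000 = (5^5 · 16); the sign does not affect v_p). Step 3 — |x − y|_5 = 5^{-5} = 1/3125.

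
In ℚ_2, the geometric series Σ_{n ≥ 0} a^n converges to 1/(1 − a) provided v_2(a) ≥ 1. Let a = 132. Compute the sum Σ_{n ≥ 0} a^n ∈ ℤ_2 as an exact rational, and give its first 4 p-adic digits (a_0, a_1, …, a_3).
Σ a^n = 1/(1 − a) = -1/131;  first 4 digits = (1, 0, 1, 0)

v_2(a) = 2 ≥ 1, so the series converges in ℤ_2 to 1/(1 − a) = 1/(1 − 132) = -1/131. Expand this rational in ℤ_2: compute digits iteratively via d_i = x_i mod 2, x_{i+1} = (x_i − d_i)/2. The first 4 digits are (1, 0, 1, 0).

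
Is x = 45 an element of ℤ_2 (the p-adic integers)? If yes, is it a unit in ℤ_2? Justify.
x ∈ ℤ_2^× (unit); v_2(x) = 0

ℤ_2 = {x ∈ ℚ_2 : v_2(x) ≥ 0} and ℤ_2^× = {x ∈ ℤ_2 : v_2(x) = 0}. Here v_2(45) = v_2(num) − v_2(den) = 0; compare against these criteria.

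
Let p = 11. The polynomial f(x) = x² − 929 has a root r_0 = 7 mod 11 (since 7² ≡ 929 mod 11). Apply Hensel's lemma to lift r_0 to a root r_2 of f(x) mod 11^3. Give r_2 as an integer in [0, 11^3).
r_2 = 1107 (mod 1331)

Hensel's recurrence: r_{i+1} = r_i − f(r_i)·(f′(r_i))^{-1} mod 11^{i+2}, with f′(x) = 2x. Iterate:
  r_0 = 7 (mod 11)
  r_1 = 18 (mod 121)
  r_2 = 1107 (mod 1331)
Final: r_2 = 1107, and one checks f(r_2) ≡ 0 mod 11^3.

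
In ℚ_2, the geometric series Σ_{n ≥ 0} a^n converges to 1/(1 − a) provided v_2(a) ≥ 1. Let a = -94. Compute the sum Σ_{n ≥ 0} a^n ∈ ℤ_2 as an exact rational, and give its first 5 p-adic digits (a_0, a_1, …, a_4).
Σ a^n = 1/(1 − a) = 1/95;  first 5 digits = (1, 1, 1, 1, 1)

v_2(a) = 1 ≥ 1, so the series converges in ℤ_2 to 1/(1 − a) = 1/(1 − (-94)) = 1/95. Expand this rational in ℤ_2: compute digits iteratively via d_i = x_i mod 2, x_{i+1} = (x_i − d_i)/2. The first 5 digits are (1, 1, 1, 1, 1).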